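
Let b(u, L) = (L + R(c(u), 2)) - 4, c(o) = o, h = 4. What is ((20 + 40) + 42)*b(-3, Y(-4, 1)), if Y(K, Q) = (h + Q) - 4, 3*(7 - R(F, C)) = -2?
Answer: 476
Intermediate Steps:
R(F, C) = 23/3 (R(F, C) = 7 - ⅓*(-2) = 7 + ⅔ = 23/3)
Y(K, Q) = Q (Y(K, Q) = (4 + Q) - 4 = Q)
b(u, L) = 11/3 + L (b(u, L) = (L + 23/3) - 4 = (23/3 + L) - 4 = 11/3 + L)
((20 + 40) + 42)*b(-3, Y(-4, 1)) = ((20 + 40) + 42)*(11/3 + 1) = (60 + 42)*(14/3) = 102*(14/3) = 476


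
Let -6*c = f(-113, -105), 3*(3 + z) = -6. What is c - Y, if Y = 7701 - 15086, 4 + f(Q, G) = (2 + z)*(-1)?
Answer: 44311/6 ≈ 7385.2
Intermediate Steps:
z = -5 (z = -3 + (⅓)*(-6) = -3 - 2 = -5)
f(Q, G) = -1 (f(Q, G) = -4 + (2 - 5)*(-1) = -4 - 3*(-1) = -4 + 3 = -1)
c = ⅙ (c = -⅙*(-1) = ⅙ ≈ 0.16667)
Y = -7385
c - Y = ⅙ - 1*(-7385) = ⅙ + 7385 = 44311/6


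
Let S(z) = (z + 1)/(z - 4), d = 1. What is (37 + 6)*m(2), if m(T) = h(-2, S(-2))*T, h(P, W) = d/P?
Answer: -43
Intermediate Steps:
S(z) = (1 + z)/(-4 + z)
h(P, W) = 1/P
m(T) = -T/2 (m(T) = T/(-2) = -T/2)
(37 + 6)*m(2) = (37 + 6)*(-½*2) = 43*(-1) = -43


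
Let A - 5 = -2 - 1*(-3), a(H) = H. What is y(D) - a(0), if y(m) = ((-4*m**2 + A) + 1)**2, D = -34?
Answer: 21316689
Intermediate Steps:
A = 6 (A = 5 + (-2 - 1*(-3)) = 5 + (-2 + 3) = 5 + 1 = 6)
y(m) = (7 - 4*m**2)**2 (y(m) = ((-4*m**2 + 6) + 1)**2 = ((6 - 4*m**2) + 1)**2 = (7 - 4*m**2)**2)
y(D) - a(0) = (7 - 4*(-34)**2)**2 - 1*0 = (7 - 4*1156)**2 + 0 = (7 - 4624)**2 + 0 = (-4617)**2 + 0 = 21316689 + 0 = 21316689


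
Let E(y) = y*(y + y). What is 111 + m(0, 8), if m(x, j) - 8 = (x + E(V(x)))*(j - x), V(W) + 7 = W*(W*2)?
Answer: 903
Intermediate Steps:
V(W) = -7 + 2*W² (V(W) = -7 + W*(W*2) = -7 + W*(2*W) = -7 + 2*W²)
E(y) = 2*y² (E(y) = y*(2*y) = 2*y²)
m(x, j) = 8 + (j - x)*(x + 2*(-7 + 2*x²)²) (m(x, j) = 8 + (x + 2*(-7 + 2*x²)²)*(j - x) = 8 + (j - x)*(x + 2*(-7 + 2*x²)²))
111 + m(0, 8) = 111 + (8 - 1*0² + 8*0 - 2*0*(-7 + 2*0²)² + 2*8*(-7 + 2*0²)²) = 111 + (8 - 1*0 + 0 - 2*0*(-7 + 2*0)² + 2*8*(-7 + 2*0)²) = 111 + (8 + 0 + 0 - 2*0*(-7 + 0)² + 2*8*(-7 + 0)²) = 111 + (8 + 0 + 0 - 2*0*(-7)² + 2*8*(-7)²) = 111 + (8 + 0 + 0 - 2*0*49 + 2*8*49) = 111 + (8 + 0 + 0 + 0 + 784) = 111 + 792 = 903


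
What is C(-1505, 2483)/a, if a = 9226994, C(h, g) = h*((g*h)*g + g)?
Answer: 997466427165/659071 ≈ 1.5134e+6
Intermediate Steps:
C(h, g) = h*(g + h*g**2) (C(h, g) = h*(h*g**2 + g) = h*(g + h*g**2))
C(-1505, 2483)/a = (2483*(-1505)*(1 + 2483*(-1505)))/9226994 = (2483*(-1505)*(1 - 3736915))*(1/9226994) = (2483*(-1505)*(-3736914))*(1/9226994) = 13964529980310*(1/9226994) = 997466427165/659071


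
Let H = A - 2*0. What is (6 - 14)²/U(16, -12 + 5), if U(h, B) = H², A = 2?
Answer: 16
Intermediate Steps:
H = 2 (H = 2 - 2*0 = 2 + 0 = 2)
U(h, B) = 4 (U(h, B) = 2² = 4)
(6 - 14)²/U(16, -12 + 5) = (6 - 14)²/4 = (-8)²*(¼) = 64*(¼) = 16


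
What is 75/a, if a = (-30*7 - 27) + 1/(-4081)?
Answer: -306075/967198 ≈ -0.31646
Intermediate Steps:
a = -967198/4081 (a = (-210 - 27) - 1/4081 = -237 - 1/4081 = -967198/4081 ≈ -237.00)
75/a = 75/(-967198/4081) = 75*(-4081/967198) = -306075/967198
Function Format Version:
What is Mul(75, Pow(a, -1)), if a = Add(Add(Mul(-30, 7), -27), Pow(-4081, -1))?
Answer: Rational(-306075, 967198) ≈ -0.31646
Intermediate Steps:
a = Rational(-967198, 4081) (a = Add(Add(-210, -27), Rational(-1, 4081)) = Add(-237, Rational(-1, 4081)) = Rational(-967198, 4081) ≈ -237.00)
Mul(75, Pow(a, -1)) = Mul(75, Pow(Rational(-967198, 4081), -1)) = Mul(75, Rational(-4081, 967198)) = Rational(-306075, 967198)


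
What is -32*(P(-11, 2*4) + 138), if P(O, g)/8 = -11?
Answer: -1600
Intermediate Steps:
P(O, g) = -88 (P(O, g) = 8*(-11) = -88)
-32*(P(-11, 2*4) + 138) = -32*(-88 + 138) = -32*50 = -1600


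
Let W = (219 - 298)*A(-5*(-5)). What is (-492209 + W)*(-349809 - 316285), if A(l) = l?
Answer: 329172997296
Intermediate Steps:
W = -1975 (W = (219 - 298)*(-5*(-5)) = -79*25 = -1975)
(-492209 + W)*(-349809 - 316285) = (-492209 - 1975)*(-349809 - 316285) = -494184*(-666094) = 329172997296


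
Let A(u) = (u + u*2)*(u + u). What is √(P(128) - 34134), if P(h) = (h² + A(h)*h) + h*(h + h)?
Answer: 9*√155530 ≈ 3549.4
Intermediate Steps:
A(u) = 6*u² (A(u) = (u + 2*u)*(2*u) = (3*u)*(2*u) = 6*u²)
P(h) = 3*h² + 6*h³ (P(h) = (h² + (6*h²)*h) + h*(h + h) = (h² + 6*h³) + h*(2*h) = (h² + 6*h³) + 2*h² = 3*h² + 6*h³)
√(P(128) - 34134) = √(128²*(3 + 6*128) - 34134) = √(16384*(3 + 768) - 34134) = √(16384*771 - 34134) = √(12632064 - 34134) = √12597930 = 9*√155530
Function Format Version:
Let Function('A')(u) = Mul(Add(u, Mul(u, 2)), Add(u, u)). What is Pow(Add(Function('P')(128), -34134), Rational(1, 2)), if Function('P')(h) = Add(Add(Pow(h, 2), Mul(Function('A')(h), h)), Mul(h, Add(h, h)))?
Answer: Mul(9, Pow(155530, Rational(1, 2))) ≈ 3549.4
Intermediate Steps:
Function('A')(u) = Mul(6, Pow(u, 2)) (Function('A')(u) = Mul(Add(u, Mul(2, u)), Mul(2, u)) = Mul(Mul(3, u), Mul(2, u)) = Mul(6, Pow(u, 2)))
Function('P')(h) = Add(Mul(3, Pow(h, 2)), Mul(6, Pow(h, 3))) (Function('P')(h) = Add(Add(Pow(h, 2), Mul(Mul(6, Pow(h, 2)), h)), Mul(h, Add(h, h))) = Add(Add(Pow(h, 2), Mul(6, Pow(h, 3))), Mul(h, Mul(2, h))) = Add(Add(Pow(h, 2), Mul(6, Pow(h, 3))), Mul(2, Pow(h, 2))) = Add(Mul(3, Pow(h, 2)), Mul(6, Pow(h, 3))))
Pow(Add(Function('P')(128), -34134), Rational(1, 2)) = Pow(Add(Mul(Pow(128, 2), Add(3, Mul(6, 128))), -34134), Rational(1, 2)) = Pow(Add(Mul(16384, Add(3, 768)), -34134), Rational(1, 2)) = Pow(Add(Mul(16384, 771), -34134), Rational(1, 2)) = Pow(Add(12632064, -34134), Rational(1, 2)) = Pow(12597930, Rational(1, 2)) = Mul(9, Pow(155530, Rational(1, 2)))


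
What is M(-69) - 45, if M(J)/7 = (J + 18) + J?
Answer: -885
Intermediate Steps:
M(J) = 126 + 14*J (M(J) = 7*((J + 18) + J) = 7*((18 + J) + J) = 7*(18 + 2*J) = 126 + 14*J)
M(-69) - 45 = (126 + 14*(-69)) - 45 = (126 - 966) - 45 = -840 - 45 = -885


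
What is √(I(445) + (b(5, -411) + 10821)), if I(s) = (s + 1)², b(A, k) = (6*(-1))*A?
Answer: √209707 ≈ 457.94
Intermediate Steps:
b(A, k) = -6*A
I(s) = (1 + s)²
√(I(445) + (b(5, -411) + 10821)) = √((1 + 445)² + (-6*5 + 10821)) = √(446² + (-30 + 10821)) = √(198916 + 10791) = √209707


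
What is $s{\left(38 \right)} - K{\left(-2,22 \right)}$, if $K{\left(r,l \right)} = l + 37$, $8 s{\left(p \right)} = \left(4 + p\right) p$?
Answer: $\frac{281}{2} \approx 140.5$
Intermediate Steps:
$s{\left(p \right)} = \frac{p \left(4 + p\right)}{8}$ ($s{\left(p \right)} = \frac{\left(4 + p\right) p}{8} = \frac{p \left(4 + p\right)}{8}$)
$K{\left(r,l \right)} = 37 + l$
$s{\left(38 \right)} - K{\left(-2,22 \right)} = \frac{1}{8} \cdot 38 \left(4 + 38\right) - \left(37 + 22\right) = \frac{1}{8} \cdot 38 \cdot 42 - 59 = \frac{399}{2} - 59 = \frac{281}{2}$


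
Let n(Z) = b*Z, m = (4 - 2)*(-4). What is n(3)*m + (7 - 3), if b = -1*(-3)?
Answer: -68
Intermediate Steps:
m = -8 (m = 2*(-4) = -8)
b = 3
n(Z) = 3*Z
n(3)*m + (7 - 3) = (3*3)*(-8) + (7 - 3) = 9*(-8) + 4 = -72 + 4 = -68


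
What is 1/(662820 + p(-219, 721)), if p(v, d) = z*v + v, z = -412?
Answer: 1/752829 ≈ 1.3283e-6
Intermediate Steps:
p(v, d) = -411*v (p(v, d) = -412*v + v = -411*v)
1/(662820 + p(-219, 721)) = 1/(662820 - 411*(-219)) = 1/(662820 + 90009) = 1/752829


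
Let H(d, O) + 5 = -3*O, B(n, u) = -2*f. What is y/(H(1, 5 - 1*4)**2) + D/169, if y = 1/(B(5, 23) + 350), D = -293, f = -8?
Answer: -6863063/3958656 ≈ -1.7337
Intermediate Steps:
B(n, u) = 16 (B(n, u) = -2*(-8) = 16)
H(d, O) = -5 - 3*O
y = 1/366 (y = 1/(16 + 350) = 1/366 ≈ 0.0027322)
y/(H(1, 5 - 1*4)**2) + D/169 = 1/(366*((-5 - 3*(5 - 1*4))**2)) - 293/169 = 1/(366*((-5 - 3*(5 - 4))**2)) - 293*1/169 = 1/(366*((-5 - 3*1)**2)) - 293/169 = 1/(366*((-5 - 3)**2)) - 293/169 = 1/(366*((-8)**2)) - 293/169 = (1/366)/64 - 293/169 = (1/366)*(1/64) - 293/169 = 1/23424 - 293/169 = -6863063/3958656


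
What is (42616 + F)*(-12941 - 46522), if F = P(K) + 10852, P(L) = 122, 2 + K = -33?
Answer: -3186622170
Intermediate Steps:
K = -35 (K = -2 - 33 = -35)
F = 10974 (F = 122 + 10852 = 10974)
(42616 + F)*(-12941 - 46522) = (42616 + 10974)*(-12941 - 46522) = 53590*(-59463) = -3186622170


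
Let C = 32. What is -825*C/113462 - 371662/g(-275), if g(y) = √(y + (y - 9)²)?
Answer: -13200/56731 - 371662*√80381/80381 ≈ -1311.1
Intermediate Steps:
g(y) = √(y + (-9 + y)²)
-825*C/113462 - 371662/g(-275) = -825*32/113462 - 371662/√(-275 + (-9 - 275)²) = -26400*1/113462 - 371662/√(-275 + (-284)²) = -13200/56731 - 371662/√(-275 + 80656) = -13200/56731 - 371662*√80381/80381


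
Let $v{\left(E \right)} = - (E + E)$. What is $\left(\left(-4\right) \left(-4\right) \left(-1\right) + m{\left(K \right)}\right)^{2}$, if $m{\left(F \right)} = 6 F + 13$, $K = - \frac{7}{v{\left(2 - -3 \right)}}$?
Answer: $\frac{36}{25} \approx 1.44$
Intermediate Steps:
$v{\left(E \right)} = - 2 E$
$K = \frac{7}{10}$ ($K = - \frac{7}{\left(-2\right) \left(2 - -3\right)} = - \frac{7}{\left(-2\right) \left(2 + 3\right)} = - \frac{7}{\left(-2\right) 5} = - \frac{7}{-10} = \left(-7\right) \left(- \frac{1}{10}\right) = \frac{7}{10} \approx 0.7$)
$m{\left(F \right)} = 13 + 6 F$
$\left(\left(-4\right) \left(-4\right) \left(-1\right) + m{\left(K \right)}\right)^{2} = \left(\left(-4\right) \left(-4\right) \left(-1\right) + \left(13 + 6 \cdot \frac{7}{10}\right)\right)^{2} = \left(16 \left(-1\right) + \left(13 + \frac{21}{5}\right)\right)^{2} = \left(-16 + \frac{86}{5}\right)^{2} = \left(\frac{6}{5}\right)^{2} = \frac{36}{25}$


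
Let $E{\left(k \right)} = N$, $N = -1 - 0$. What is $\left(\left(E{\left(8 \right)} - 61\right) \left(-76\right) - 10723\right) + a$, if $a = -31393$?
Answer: $-37404$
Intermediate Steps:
$N = -1$ ($N = -1 + 0 = -1$)
$E{\left(k \right)} = -1$
$\left(\left(E{\left(8 \right)} - 61\right) \left(-76\right) - 10723\right) + a = \left(\left(-1 - 61\right) \left(-76\right) - 10723\right) - 31393 = \left(\left(-62\right) \left(-76\right) - 10723\right) - 31393 = \left(4712 - 10723\right) - 31393 = -6011 - 31393 = -37404$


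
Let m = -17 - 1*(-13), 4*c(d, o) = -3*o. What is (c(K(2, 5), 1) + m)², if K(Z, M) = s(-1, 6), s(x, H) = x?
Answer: 361/16 ≈ 22.563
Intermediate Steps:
K(Z, M) = -1
c(d, o) = -3*o/4 (c(d, o) = (-3*o)/4 = -3*o/4)
m = -4 (m = -17 + 13 = -4)
(c(K(2, 5), 1) + m)² = (-¾*1 - 4)² = (-¾ - 4)² = (-19/4)² = 361/16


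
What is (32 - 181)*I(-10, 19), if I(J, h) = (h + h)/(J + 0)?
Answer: 2831/5 ≈ 566.20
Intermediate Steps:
I(J, h) = 2*h/J (I(J, h) = (2*h)/J = 2*h/J)
(32 - 181)*I(-10, 19) = (32 - 181)*(2*19/(-10)) = -298*19*(-1)/10 = -149*(-19/5) = 2831/5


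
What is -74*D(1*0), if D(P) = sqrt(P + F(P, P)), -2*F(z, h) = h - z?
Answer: 0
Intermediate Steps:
F(z, h) = z/2 - h/2 (F(z, h) = -(h - z)/2 = z/2 - h/2)
D(P) = sqrt(P) (D(P) = sqrt(P + (P/2 - P/2)) = sqrt(P + 0) = sqrt(P))
-74*D(1*0) = -74*sqrt(1*0) = -74*sqrt(0) = -74*0 = 0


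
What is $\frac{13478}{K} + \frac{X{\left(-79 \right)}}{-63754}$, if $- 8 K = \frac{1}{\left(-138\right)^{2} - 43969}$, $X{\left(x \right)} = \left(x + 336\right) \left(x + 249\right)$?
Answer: $\frac{85669858254555}{31877} \approx 2.6875 \cdot 10^{9}$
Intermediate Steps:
$X{\left(x \right)} = \left(249 + x\right) \left(336 + x\right)$ ($X{\left(x \right)} = \left(336 + x\right) \left(249 + x\right) = \left(249 + x\right) \left(336 + x\right)$)
$K = \frac{1}{199400}$ ($K = - \frac{1}{8 \left(\left(-138\right)^{2} - 43969\right)} = - \frac{1}{8 \left(19044 - 43969\right)} = - \frac{1}{8 \left(-24925\right)} = \left(- \frac{1}{8}\right) \left(- \frac{1}{24925}\right) = \frac{1}{199400} \approx 5.015 \cdot 10^{-6}$)
$\frac{13478}{K} + \frac{X{\left(-79 \right)}}{-63754} = 13478 \frac{1}{\frac{1}{199400}} + \frac{83664 + \left(-79\right)^{2} + 585 \left(-79\right)}{-63754} = 13478 \cdot 199400 + \left(83664 + 6241 - 46215\right) \left(- \frac{1}{63754}\right) = 2687513200 + 43690 \left(- \frac{1}{63754}\right) = 2687513200 - \frac{21845}{31877} = \frac{85669858254555}{31877}$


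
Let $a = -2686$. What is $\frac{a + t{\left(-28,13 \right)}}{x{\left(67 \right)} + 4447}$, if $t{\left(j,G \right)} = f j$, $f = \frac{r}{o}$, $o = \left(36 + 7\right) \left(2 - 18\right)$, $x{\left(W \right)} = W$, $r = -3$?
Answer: $- \frac{462013}{776408} \approx -0.59507$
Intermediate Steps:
$o = -688$ ($o = 43 \left(-16\right) = -688$)
$f = \frac{3}{688}$ ($f = - \frac{3}{-688} = \left(-3\right) \left(- \frac{1}{688}\right) = \frac{3}{688} \approx 0.0043605$)
$t{\left(j,G \right)} = \frac{3 j}{688}$
$\frac{a + t{\left(-28,13 \right)}}{x{\left(67 \right)} + 4447} = \frac{-2686 + \frac{3}{688} \left(-28\right)}{67 + 4447} = \frac{-2686 - \frac{21}{172}}{4514} = \left(- \frac{462013}{172}\right) \frac{1}{4514} = - \frac{462013}{776408}$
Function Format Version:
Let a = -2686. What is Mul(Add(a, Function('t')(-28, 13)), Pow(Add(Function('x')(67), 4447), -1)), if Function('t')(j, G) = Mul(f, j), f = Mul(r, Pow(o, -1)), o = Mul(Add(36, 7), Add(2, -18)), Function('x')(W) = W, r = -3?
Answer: Rational(-462013, 776408) ≈ -0.59507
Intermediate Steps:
o = -688 (o = Mul(43, -16) = -688)
f = Rational(3, 688) (f = Mul(-3, Pow(-688, -1)) = Mul(-3, Rational(-1, 688)) = Rational(3, 688) ≈ 0.0043605)
Function('t')(j, G) = Mul(Rational(3, 688), j)
Mul(Add(a, Function('t')(-28, 13)), Pow(Add(Function('x')(67), 4447), -1)) = Mul(Add(-2686, Mul(Rational(3, 688), -28)), Pow(Add(67, 4447), -1)) = Mul(Add(-2686, Rational(-21, 172)), Pow(4514, -1)) = Mul(Rational(-462013, 172), Rational(1, 4514)) = Rational(-462013, 776408)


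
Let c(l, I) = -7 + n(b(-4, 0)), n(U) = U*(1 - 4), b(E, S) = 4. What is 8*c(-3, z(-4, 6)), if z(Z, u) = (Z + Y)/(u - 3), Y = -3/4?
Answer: -152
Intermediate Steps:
Y = -¾ (Y = -3*¼ = -¾ ≈ -0.75000)
z(Z, u) = (-¾ + Z)/(-3 + u) (z(Z, u) = (Z - ¾)/(u - 3) = (-¾ + Z)/(-3 + u))
n(U) = -3*U (n(U) = U*(-3) = -3*U)
c(l, I) = -19 (c(l, I) = -7 - 3*4 = -7 - 12 = -19)
8*c(-3, z(-4, 6)) = 8*(-19) = -152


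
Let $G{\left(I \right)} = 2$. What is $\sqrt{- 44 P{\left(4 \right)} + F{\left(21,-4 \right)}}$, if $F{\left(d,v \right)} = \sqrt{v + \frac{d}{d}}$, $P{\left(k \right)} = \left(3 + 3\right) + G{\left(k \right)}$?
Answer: $\sqrt{-352 + i \sqrt{3}} \approx 0.04616 + 18.762 i$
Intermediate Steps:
$P{\left(k \right)} = 8$ ($P{\left(k \right)} = \left(3 + 3\right) + 2 = 6 + 2 = 8$)
$F{\left(d,v \right)} = \sqrt{1 + v}$ ($F{\left(d,v \right)} = \sqrt{v + 1} = \sqrt{1 + v}$)
$\sqrt{- 44 P{\left(4 \right)} + F{\left(21,-4 \right)}} = \sqrt{\left(-44\right) 8 + \sqrt{1 - 4}} = \sqrt{-352 + \sqrt{-3}} = \sqrt{-352 + i \sqrt{3}}$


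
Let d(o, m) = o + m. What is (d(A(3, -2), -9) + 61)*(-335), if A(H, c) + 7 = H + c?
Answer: -15410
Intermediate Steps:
A(H, c) = -7 + H + c (A(H, c) = -7 + (H + c) = -7 + H + c)
d(o, m) = m + o
(d(A(3, -2), -9) + 61)*(-335) = ((-9 + (-7 + 3 - 2)) + 61)*(-335) = ((-9 - 6) + 61)*(-335) = (-15 + 61)*(-335) = 46*(-335) = -15410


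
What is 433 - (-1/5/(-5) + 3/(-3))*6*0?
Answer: 433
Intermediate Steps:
433 - (-1/5/(-5) + 3/(-3))*6*0 = 433 - (-1*⅕*(-⅕) + 3*(-⅓))*6*0 = 433 - (-⅕*(-⅕) - 1)*6*0 = 433 - (1/25 - 1)*6*0 = 433 - (-24/25*6)*0 = 433 - (-144)*0/25 = 433 - 1*0 = 433 + 0 = 433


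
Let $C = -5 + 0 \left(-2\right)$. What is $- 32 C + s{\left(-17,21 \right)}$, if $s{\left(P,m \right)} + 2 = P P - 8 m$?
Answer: $279$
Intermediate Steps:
$C = -5$ ($C = -5 + 0 = -5$)
$s{\left(P,m \right)} = -2 + P^{2} - 8 m$ ($s{\left(P,m \right)} = -2 + \left(P P - 8 m\right) = -2 + \left(P^{2} - 8 m\right) = -2 + P^{2} - 8 m$)
$- 32 C + s{\left(-17,21 \right)} = \left(-32\right) \left(-5\right) - \left(170 - 289\right) = 160 - -119 = 160 + 119 = 279$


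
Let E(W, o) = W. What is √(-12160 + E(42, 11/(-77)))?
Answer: I*√12118 ≈ 110.08*I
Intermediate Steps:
√(-12160 + E(42, 11/(-77))) = √(-12160 + 42) = √(-12118) = I*√12118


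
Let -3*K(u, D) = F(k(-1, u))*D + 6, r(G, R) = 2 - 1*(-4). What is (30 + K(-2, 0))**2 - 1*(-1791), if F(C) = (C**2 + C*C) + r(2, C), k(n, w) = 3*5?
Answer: 2575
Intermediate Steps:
k(n, w) = 15
r(G, R) = 6 (r(G, R) = 2 + 4 = 6)
F(C) = 6 + 2*C**2 (F(C) = (C**2 + C*C) + 6 = (C**2 + C**2) + 6 = 2*C**2 + 6 = 6 + 2*C**2)
K(u, D) = -2 - 152*D (K(u, D) = -((6 + 2*15**2)*D + 6)/3 = -((6 + 2*225)*D + 6)/3 = -((6 + 450)*D + 6)/3 = -(456*D + 6)/3 = -(6 + 456*D)/3 = -2 - 152*D)
(30 + K(-2, 0))**2 - 1*(-1791) = (30 + (-2 - 152*0))**2 - 1*(-1791) = (30 + (-2 + 0))**2 + 1791 = (30 - 2)**2 + 1791 = 28**2 + 1791 = 784 + 1791 = 2575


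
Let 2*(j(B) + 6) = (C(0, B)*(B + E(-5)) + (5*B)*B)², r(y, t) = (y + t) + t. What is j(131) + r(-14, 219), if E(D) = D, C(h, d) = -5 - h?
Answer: 7254781461/2 ≈ 3.6274e+9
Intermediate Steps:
r(y, t) = y + 2*t (r(y, t) = (t + y) + t = y + 2*t)
j(B) = -6 + (25 - 5*B + 5*B²)²/2 (j(B) = -6 + ((-5 - 1*0)*(B - 5) + (5*B)*B)²/2 = -6 + ((-5 + 0)*(-5 + B) + 5*B²)²/2 = -6 + (-5*(-5 + B) + 5*B²)²/2 = -6 + ((25 - 5*B) + 5*B²)²/2 = -6 + (25 - 5*B + 5*B²)²/2)
j(131) + r(-14, 219) = (-6 + 25*(5 + 131² - 1*131)²/2) + (-14 + 2*219) = (-6 + 25*(5 + 17161 - 131)²/2) + (-14 + 438) = (-6 + (25/2)*17035²) + 424 = (-6 + (25/2)*290191225) + 424 = (-6 + 7254780625/2) + 424 = 7254780613/2 + 424 = 7254781461/2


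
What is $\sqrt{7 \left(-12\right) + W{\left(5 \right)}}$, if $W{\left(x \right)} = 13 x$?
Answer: $i \sqrt{19} \approx 4.3589 i$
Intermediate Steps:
$\sqrt{7 \left(-12\right) + W{\left(5 \right)}} = \sqrt{7 \left(-12\right) + 13 \cdot 5} = \sqrt{-84 + 65} = \sqrt{-19} = i \sqrt{19}$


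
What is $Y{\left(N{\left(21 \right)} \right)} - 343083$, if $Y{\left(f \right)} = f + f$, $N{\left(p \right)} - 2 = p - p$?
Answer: $-343079$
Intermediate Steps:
$N{\left(p \right)} = 2$ ($N{\left(p \right)} = 2 + \left(p - p\right) = 2 + 0 = 2$)
$Y{\left(f \right)} = 2 f$
$Y{\left(N{\left(21 \right)} \right)} - 343083 = 2 \cdot 2 - 343083 = 4 - 343083 = -343079$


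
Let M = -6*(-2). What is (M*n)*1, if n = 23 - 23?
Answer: 0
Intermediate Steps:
M = 12
n = 0
(M*n)*1 = (12*0)*1 = 0*1 = 0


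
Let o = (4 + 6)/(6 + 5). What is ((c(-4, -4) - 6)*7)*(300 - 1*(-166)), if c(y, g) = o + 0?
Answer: -182672/11 ≈ -16607.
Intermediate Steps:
o = 10/11 ≈ 0.90909
c(y, g) = 10/11 (c(y, g) = 10/11 + 0 = 10/11)
((c(-4, -4) - 6)*7)*(300 - 1*(-166)) = ((10/11 - 6)*7)*(300 - 1*(-166)) = (-56/11*7)*(300 + 166) = -392/11*466 = -182672/11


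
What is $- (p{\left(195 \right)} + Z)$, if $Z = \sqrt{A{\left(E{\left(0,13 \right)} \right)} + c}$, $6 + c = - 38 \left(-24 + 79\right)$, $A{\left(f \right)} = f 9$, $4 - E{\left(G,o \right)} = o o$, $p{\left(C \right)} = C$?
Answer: $-195 - i \sqrt{3581} \approx -195.0 - 59.841 i$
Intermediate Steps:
$E{\left(G,o \right)} = 4 - o^{2}$ ($E{\left(G,o \right)} = 4 - o o = 4 - o^{2}$)
$A{\left(f \right)} = 9 f$
$c = -2096$ ($c = -6 - 38 \left(-24 + 79\right) = -6 - 2090 = -2096$)
$Z = i \sqrt{3581}$ ($Z = \sqrt{9 \left(4 - 13^{2}\right) - 2096} = \sqrt{9 \left(4 - 169\right) - 2096} = \sqrt{9 \left(-165\right) - 2096} = \sqrt{-1485 - 2096} = \sqrt{-3581} = i \sqrt{3581} \approx 59.841 i$)
$- (p{\left(195 \right)} + Z) = - (195 + i \sqrt{3581}) = -195 - i \sqrt{3581}$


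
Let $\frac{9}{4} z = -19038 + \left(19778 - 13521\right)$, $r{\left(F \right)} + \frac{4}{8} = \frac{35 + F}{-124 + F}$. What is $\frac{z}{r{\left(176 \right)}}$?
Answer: $- \frac{2658448}{1665} \approx -1596.7$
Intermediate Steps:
$r{\left(F \right)} = - \frac{1}{2} + \frac{35 + F}{-124 + F}$
$z = - \frac{51124}{9}$ ($z = \frac{4 \left(-19038 + \left(19778 - 13521\right)\right)}{9} = \frac{4 \left(-19038 + 6257\right)}{9} = \frac{4}{9} \left(-12781\right) = - \frac{51124}{9} \approx -5680.4$)
$\frac{z}{r{\left(176 \right)}} = - \frac{51124}{9 \frac{194 + 176}{2 \left(-124 + 176\right)}} = - \frac{51124}{9 \cdot \frac{1}{2} \cdot \frac{1}{52} \cdot 370} = - \frac{51124}{9 \cdot \frac{185}{52}} = \left(- \frac{51124}{9}\right) \frac{52}{185} = - \frac{2658448}{1665}$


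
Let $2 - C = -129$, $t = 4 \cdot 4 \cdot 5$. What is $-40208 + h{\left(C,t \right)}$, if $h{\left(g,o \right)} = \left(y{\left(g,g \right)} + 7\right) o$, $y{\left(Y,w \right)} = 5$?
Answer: $-39248$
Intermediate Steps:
$t = 80$ ($t = 16 \cdot 5 = 80$)
$C = 131$ ($C = 2 - -129 = 2 + 129 = 131$)
$h{\left(g,o \right)} = 12 o$ ($h{\left(g,o \right)} = \left(5 + 7\right) o = 12 o$)
$-40208 + h{\left(C,t \right)} = -40208 + 12 \cdot 80 = -40208 + 960 = -39248$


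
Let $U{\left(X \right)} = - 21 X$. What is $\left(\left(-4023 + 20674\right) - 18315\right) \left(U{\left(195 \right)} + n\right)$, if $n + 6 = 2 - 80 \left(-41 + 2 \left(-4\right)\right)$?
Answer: $297856$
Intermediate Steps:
$n = 3916$ ($n = -6 - \left(-2 + 80 \left(-41 + 2 \left(-4\right)\right)\right) = -6 - \left(-2 + 80 \left(-41 - 8\right)\right) = -6 + \left(2 - -3920\right) = -6 + \left(2 + 3920\right) = -6 + 3922 = 3916$)
$\left(\left(-4023 + 20674\right) - 18315\right) \left(U{\left(195 \right)} + n\right) = \left(\left(-4023 + 20674\right) - 18315\right) \left(\left(-21\right) 195 + 3916\right) = \left(16651 - 18315\right) \left(-4095 + 3916\right) = \left(-1664\right) \left(-179\right) = 297856$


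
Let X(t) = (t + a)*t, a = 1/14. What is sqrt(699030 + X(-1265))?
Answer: sqrt(450636270)/14 ≈ 1516.3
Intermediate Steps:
a = 1/14 ≈ 0.071429
X(t) = t*(1/14 + t) (X(t) = (t + 1/14)*t = (1/14 + t)*t = t*(1/14 + t))
sqrt(699030 + X(-1265)) = sqrt(699030 - 1265*(1/14 - 1265)) = sqrt(699030 - 1265*(-17709/14)) = sqrt(699030 + 22401885/14) = sqrt(32188305/14) = sqrt(450636270)/14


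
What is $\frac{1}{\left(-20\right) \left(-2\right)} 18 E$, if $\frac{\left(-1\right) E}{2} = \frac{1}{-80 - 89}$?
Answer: $\frac{9}{1690} \approx 0.0053254$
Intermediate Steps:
$E = \frac{2}{169}$ ($E = - \frac{2}{-80 - 89} = - \frac{2}{-169} = \left(-2\right) \left(- \frac{1}{169}\right) = \frac{2}{169} \approx 0.011834$)
$\frac{1}{\left(-20\right) \left(-2\right)} 18 E = \frac{1}{\left(-20\right) \left(-2\right)} 18 \cdot \frac{2}{169} = \frac{1}{40} \cdot 18 \cdot \frac{2}{169} = \frac{9}{20} \cdot \frac{2}{169} = \frac{9}{1690}$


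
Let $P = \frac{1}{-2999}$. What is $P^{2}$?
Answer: $\frac{1}{8994001} \approx 1.1119 \cdot 10^{-7}$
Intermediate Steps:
$P = - \frac{1}{2999} \approx -0.00033344$
$P^{2} = \left(- \frac{1}{2999}\right)^{2} = \frac{1}{8994001}$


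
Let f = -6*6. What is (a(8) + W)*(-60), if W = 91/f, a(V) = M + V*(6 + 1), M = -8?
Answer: -8185/3 ≈ -2728.3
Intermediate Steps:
f = -36
a(V) = -8 + 7*V (a(V) = -8 + V*(6 + 1) = -8 + V*7 = -8 + 7*V)
W = -91/36 (W = 91/(-36) = 91*(-1/36) = -91/36 ≈ -2.5278)
(a(8) + W)*(-60) = ((-8 + 7*8) - 91/36)*(-60) = ((-8 + 56) - 91/36)*(-60) = (48 - 91/36)*(-60) = (1637/36)*(-60) = -8185/3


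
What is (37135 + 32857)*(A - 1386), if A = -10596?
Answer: -838644144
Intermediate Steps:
(37135 + 32857)*(A - 1386) = (37135 + 32857)*(-10596 - 1386) = 69992*(-11982) = -838644144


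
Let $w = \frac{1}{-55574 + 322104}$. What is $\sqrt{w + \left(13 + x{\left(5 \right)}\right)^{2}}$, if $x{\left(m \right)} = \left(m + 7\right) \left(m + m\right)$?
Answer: $\frac{\sqrt{1256595443546630}}{266530} \approx 133.0$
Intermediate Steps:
$x{\left(m \right)} = 2 m \left(7 + m\right)$ ($x{\left(m \right)} = \left(7 + m\right) 2 m = 2 m \left(7 + m\right)$)
$w = \frac{1}{266530} \approx 3.7519 \cdot 10^{-6}$
$\sqrt{w + \left(13 + x{\left(5 \right)}\right)^{2}} = \sqrt{\frac{1}{266530} + \left(13 + 2 \cdot 5 \left(7 + 5\right)\right)^{2}} = \sqrt{\frac{1}{266530} + \left(13 + 2 \cdot 5 \cdot 12\right)^{2}} = \sqrt{\frac{1}{266530} + \left(13 + 120\right)^{2}} = \sqrt{\frac{1}{266530} + 133^{2}} = \sqrt{\frac{1}{266530} + 17689} = \sqrt{\frac{4714649171}{266530}} = \frac{\sqrt{1256595443546630}}{266530}$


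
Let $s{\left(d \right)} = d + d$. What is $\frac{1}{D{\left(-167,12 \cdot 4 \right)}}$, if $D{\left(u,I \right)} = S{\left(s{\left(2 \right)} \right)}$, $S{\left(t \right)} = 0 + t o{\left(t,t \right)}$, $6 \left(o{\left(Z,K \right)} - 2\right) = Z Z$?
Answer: $\frac{3}{56} \approx 0.053571$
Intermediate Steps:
$s{\left(d \right)} = 2 d$
$o{\left(Z,K \right)} = 2 + \frac{Z^{2}}{6}$ ($o{\left(Z,K \right)} = 2 + \frac{Z Z}{6} = 2 + \frac{Z^{2}}{6}$)
$S{\left(t \right)} = t \left(2 + \frac{t^{2}}{6}\right)$ ($S{\left(t \right)} = 0 + t \left(2 + \frac{t^{2}}{6}\right) = t \left(2 + \frac{t^{2}}{6}\right)$)
$D{\left(u,I \right)} = \frac{56}{3}$ ($D{\left(u,I \right)} = \frac{2 \cdot 2 \left(12 + \left(2 \cdot 2\right)^{2}\right)}{6} = \frac{1}{6} \cdot 4 \left(12 + 4^{2}\right) = \frac{1}{6} \cdot 4 \left(12 + 16\right) = \frac{1}{6} \cdot 4 \cdot 28 = \frac{56}{3}$)
$\frac{1}{D{\left(-167,12 \cdot 4 \right)}} = \frac{1}{\frac{56}{3}} = \frac{3}{56}$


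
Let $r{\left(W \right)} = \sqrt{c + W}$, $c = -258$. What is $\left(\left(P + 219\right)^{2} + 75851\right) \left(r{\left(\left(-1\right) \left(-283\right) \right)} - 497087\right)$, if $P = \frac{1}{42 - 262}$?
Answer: $- \frac{1489358192170581}{24200} \approx -6.1544 \cdot 10^{10}$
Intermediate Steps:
$P = - \frac{1}{220}$ ($P = \frac{1}{-220} = - \frac{1}{220} \approx -0.0045455$)
$r{\left(W \right)} = \sqrt{-258 + W}$
$\left(\left(P + 219\right)^{2} + 75851\right) \left(r{\left(\left(-1\right) \left(-283\right) \right)} - 497087\right) = \left(\left(- \frac{1}{220} + 219\right)^{2} + 75851\right) \left(\sqrt{-258 - -283} - 497087\right) = \left(\left(\frac{48179}{220}\right)^{2} + 75851\right) \left(\sqrt{-258 + 283} - 497087\right) = \left(\frac{2321216041}{48400} + 75851\right) \left(\sqrt{25} - 497087\right) = \frac{5992404441 \left(5 - 497087\right)}{48400} = \frac{5992404441}{48400} \left(-497082\right) = - \frac{1489358192170581}{24200}$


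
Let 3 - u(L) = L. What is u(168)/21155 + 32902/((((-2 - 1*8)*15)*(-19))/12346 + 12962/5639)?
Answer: 4845777114181981/372539554231 ≈ 13007.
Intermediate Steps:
u(L) = 3 - L
u(168)/21155 + 32902/((((-2 - 1*8)*15)*(-19))/12346 + 12962/5639) = (3 - 1*168)/21155 + 32902/((((-2 - 1*8)*15)*(-19))/12346 + 12962/5639) = (3 - 168)*(1/21155) + 32902/((((-2 - 8)*15)*(-19))*(1/12346) + 12962*(1/5639)) = -165*1/21155 + 32902/((-10*15*(-19))*(1/12346) + 12962/5639) = -33/4231 + 32902/(-150*(-19)*(1/12346) + 12962/5639) = -33/4231 + 32902/(2850*(1/12346) + 12962/5639) = -33/4231 + 32902/(1425/6173 + 12962/5639) = -33/4231 + 32902/(88050001/34809547) = -33/4231 + 32902*(34809547/88050001) = -33/4231 + 1145303715394/88050001 = 4845777114181981/372539554231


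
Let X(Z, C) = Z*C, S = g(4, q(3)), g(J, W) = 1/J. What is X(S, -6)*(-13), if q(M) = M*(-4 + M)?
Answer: 39/2 ≈ 19.500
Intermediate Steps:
S = 1/4 ≈ 0.25000
X(Z, C) = C*Z
X(S, -6)*(-13) = -6*1/4*(-13) = -3/2*(-13) = 39/2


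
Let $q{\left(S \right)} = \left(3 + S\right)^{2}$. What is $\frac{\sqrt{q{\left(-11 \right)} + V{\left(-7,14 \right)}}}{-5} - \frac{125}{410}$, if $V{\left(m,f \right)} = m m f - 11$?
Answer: $- \frac{25}{82} - \frac{\sqrt{739}}{5} \approx -5.7418$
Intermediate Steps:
$V{\left(m,f \right)} = -11 + f m^{2}$ ($V{\left(m,f \right)} = m^{2} f - 11 = f m^{2} - 11 = -11 + f m^{2}$)
$\frac{\sqrt{q{\left(-11 \right)} + V{\left(-7,14 \right)}}}{-5} - \frac{125}{410} = \frac{\sqrt{\left(3 - 11\right)^{2} - \left(11 - 14 \left(-7\right)^{2}\right)}}{-5} - \frac{125}{410} = \sqrt{\left(-8\right)^{2} + \left(-11 + 14 \cdot 49\right)} \left(- \frac{1}{5}\right) - \frac{25}{82} = \sqrt{64 + \left(-11 + 686\right)} \left(- \frac{1}{5}\right) - \frac{25}{82} = \sqrt{64 + 675} \left(- \frac{1}{5}\right) - \frac{25}{82} = \sqrt{739} \left(- \frac{1}{5}\right) - \frac{25}{82} = - \frac{\sqrt{739}}{5} - \frac{25}{82} = - \frac{25}{82} - \frac{\sqrt{739}}{5}$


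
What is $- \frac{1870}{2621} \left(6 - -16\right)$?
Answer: $- \frac{41140}{2621} \approx -15.696$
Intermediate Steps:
$- \frac{1870}{2621} \left(6 - -16\right) = \left(-1870\right) \frac{1}{2621} \left(6 + 16\right) = \left(- \frac{1870}{2621}\right) 22 = - \frac{41140}{2621}$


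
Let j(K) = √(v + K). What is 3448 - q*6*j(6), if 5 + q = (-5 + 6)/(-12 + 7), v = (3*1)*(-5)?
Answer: 3448 + 468*I/5 ≈ 3448.0 + 93.6*I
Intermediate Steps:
v = -15 (v = 3*(-5) = -15)
j(K) = √(-15 + K)
q = -26/5 (q = -5 + (-5 + 6)/(-12 + 7) = -5 + 1/(-5) = -5 + 1*(-⅕) = -5 - ⅕ = -26/5 ≈ -5.2000)
3448 - q*6*j(6) = 3448 - (-26)*6*√(-15 + 6)/5 = 3448 - (-26)*6*√(-9)/5 = 3448 - (-26)*6*(3*I)/5 = 3448 - (-26)*18*I/5 = 3448 - (-468)*I/5 = 3448 + 468*I/5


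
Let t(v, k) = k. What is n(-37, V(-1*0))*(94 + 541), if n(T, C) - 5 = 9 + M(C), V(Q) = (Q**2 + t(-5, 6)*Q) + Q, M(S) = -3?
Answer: 6985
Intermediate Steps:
V(Q) = Q**2 + 7*Q (V(Q) = (Q**2 + 6*Q) + Q = Q**2 + 7*Q)
n(T, C) = 11 (n(T, C) = 5 + (9 - 3) = 5 + 6 = 11)
n(-37, V(-1*0))*(94 + 541) = 11*(94 + 541) = 11*635 = 6985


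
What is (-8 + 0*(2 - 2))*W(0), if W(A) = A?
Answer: 0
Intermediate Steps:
(-8 + 0*(2 - 2))*W(0) = (-8 + 0*(2 - 2))*0 = (-8 + 0*0)*0 = (-8 + 0)*0 = -8*0 = 0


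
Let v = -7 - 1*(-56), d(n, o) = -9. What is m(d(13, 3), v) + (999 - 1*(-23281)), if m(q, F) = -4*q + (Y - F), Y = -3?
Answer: 24264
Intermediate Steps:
v = 49 (v = -7 + 56 = 49)
m(q, F) = -3 - F - 4*q (m(q, F) = -4*q + (-3 - F) = -3 - F - 4*q)
m(d(13, 3), v) + (999 - 1*(-23281)) = (-3 - 1*49 - 4*(-9)) + (999 - 1*(-23281)) = (-3 - 49 + 36) + (999 + 23281) = -16 + 24280 = 24264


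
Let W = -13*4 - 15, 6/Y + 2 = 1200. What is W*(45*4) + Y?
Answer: -7223937/599 ≈ -12060.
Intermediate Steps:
Y = 3/599 (Y = 6/(-2 + 1200) = 6/1198 = 6*(1/1198) = 3/599 ≈ 0.0050083)
W = -67 (W = -52 - 15 = -67)
W*(45*4) + Y = -3015*4 + 3/599 = -67*180 + 3/599 = -12060 + 3/599 = -7223937/599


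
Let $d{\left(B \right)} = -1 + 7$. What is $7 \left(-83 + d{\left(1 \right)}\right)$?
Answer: $-539$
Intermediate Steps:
$d{\left(B \right)} = 6$
$7 \left(-83 + d{\left(1 \right)}\right) = 7 \left(-83 + 6\right) = 7 \left(-77\right) = -539$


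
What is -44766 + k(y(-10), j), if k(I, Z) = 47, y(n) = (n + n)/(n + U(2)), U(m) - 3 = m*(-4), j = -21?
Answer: -44719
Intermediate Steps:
U(m) = 3 - 4*m (U(m) = 3 + m*(-4) = 3 - 4*m)
y(n) = 2*n/(-5 + n) (y(n) = (n + n)/(n + (3 - 4*2)) = (2*n)/(n + (3 - 8)) = (2*n)/(n - 5) = (2*n)/(-5 + n) = 2*n/(-5 + n))
-44766 + k(y(-10), j) = -44766 + 47 = -44719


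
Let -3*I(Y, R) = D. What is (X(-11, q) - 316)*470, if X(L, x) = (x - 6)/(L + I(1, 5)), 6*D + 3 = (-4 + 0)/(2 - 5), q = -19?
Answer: -86843780/589 ≈ -1.4744e+5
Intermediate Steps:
D = -5/18 (D = -½ + ((-4 + 0)/(2 - 5))/6 = -½ + (-4/(-3))/6 = -½ + (-4*(-⅓))/6 = -½ + (⅙)*(4/3) = -½ + 2/9 = -5/18 ≈ -0.27778)
I(Y, R) = 5/54 (I(Y, R) = -⅓*(-5/18) = 5/54)
X(L, x) = (-6 + x)/(5/54 + L) (X(L, x) = (x - 6)/(L + 5/54) = (-6 + x)/(5/54 + L))
(X(-11, q) - 316)*470 = (54*(-6 - 19)/(5 + 54*(-11)) - 316)*470 = (54*(-25)/(5 - 594) - 316)*470 = (54*(-25)/(-589) - 316)*470 = (54*(-1/589)*(-25) - 316)*470 = (1350/589 - 316)*470 = -184774/589*470 = -86843780/589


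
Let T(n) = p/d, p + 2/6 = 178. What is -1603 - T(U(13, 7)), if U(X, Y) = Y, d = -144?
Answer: -691963/432 ≈ -1601.8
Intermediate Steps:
p = 533/3 (p = -1/3 + 178 = 533/3 ≈ 177.67)
T(n) = -533/432 (T(n) = (533/3)/(-144) = (533/3)*(-1/144) = -533/432)
-1603 - T(U(13, 7)) = -1603 - 1*(-533/432) = -1603 + 533/432 = -691963/432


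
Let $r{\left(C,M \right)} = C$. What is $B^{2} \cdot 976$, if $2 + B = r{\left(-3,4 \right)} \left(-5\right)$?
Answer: $164944$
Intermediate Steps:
$B = 13$ ($B = -2 - -15 = -2 + 15 = 13$)
$B^{2} \cdot 976 = 13^{2} \cdot 976 = 169 \cdot 976 = 164944$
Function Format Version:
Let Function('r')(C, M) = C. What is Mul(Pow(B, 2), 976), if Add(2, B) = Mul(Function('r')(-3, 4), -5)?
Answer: 164944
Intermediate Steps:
B = 13 (B = Add(-2, Mul(-3, -5)) = Add(-2, 15) = 13)
Mul(Pow(B, 2), 976) = Mul(Pow(13, 2), 976) = Mul(169, 976) = 164944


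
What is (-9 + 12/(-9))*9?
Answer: -93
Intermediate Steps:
(-9 + 12/(-9))*9 = (-9 + 12*(-⅑))*9 = (-9 - 4/3)*9 = -31/3*9 = -93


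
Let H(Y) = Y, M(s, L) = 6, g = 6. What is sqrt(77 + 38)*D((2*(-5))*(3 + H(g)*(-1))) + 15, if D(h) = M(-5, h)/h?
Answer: 15 + sqrt(115)/5 ≈ 17.145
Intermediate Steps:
D(h) = 6/h
sqrt(77 + 38)*D((2*(-5))*(3 + H(g)*(-1))) + 15 = sqrt(77 + 38)*(6/(((2*(-5))*(3 + 6*(-1))))) + 15 = sqrt(115)*(6/((-10*(3 - 6)))) + 15 = sqrt(115)*(6/((-10*(-3)))) + 15 = sqrt(115)*(6/30) + 15 = sqrt(115)*(6*(1/30)) + 15 = sqrt(115)*(1/5) + 15 = sqrt(115)/5 + 15 = 15 + sqrt(115)/5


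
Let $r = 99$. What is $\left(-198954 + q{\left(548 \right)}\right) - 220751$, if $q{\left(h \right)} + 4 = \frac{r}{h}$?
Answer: $- \frac{230000433}{548} \approx -4.1971 \cdot 10^{5}$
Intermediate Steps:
$q{\left(h \right)} = -4 + \frac{99}{h}$
$\left(-198954 + q{\left(548 \right)}\right) - 220751 = \left(-198954 - \left(4 - \frac{99}{548}\right)\right) - 220751 = \left(-198954 + \left(-4 + 99 \cdot \frac{1}{548}\right)\right) - 220751 = \left(-198954 + \left(-4 + \frac{99}{548}\right)\right) - 220751 = \left(-198954 - \frac{2093}{548}\right) - 220751 = - \frac{109028885}{548} - 220751 = - \frac{230000433}{548}$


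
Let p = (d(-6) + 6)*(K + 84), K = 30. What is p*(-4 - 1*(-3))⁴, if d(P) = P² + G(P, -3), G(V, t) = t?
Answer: 4446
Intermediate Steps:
d(P) = -3 + P² (d(P) = P² - 3 = -3 + P²)
p = 4446 (p = ((-3 + (-6)²) + 6)*(30 + 84) = ((-3 + 36) + 6)*114 = (33 + 6)*114 = 39*114 = 4446)
p*(-4 - 1*(-3))⁴ = 4446*(-4 - 1*(-3))⁴ = 4446*(-4 + 3)⁴ = 4446*(-1)⁴ = 4446*1 = 4446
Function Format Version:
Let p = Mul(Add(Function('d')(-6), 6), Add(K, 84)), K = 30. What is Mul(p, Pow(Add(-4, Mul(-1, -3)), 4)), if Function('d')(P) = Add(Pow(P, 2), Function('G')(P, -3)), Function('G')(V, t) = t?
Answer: 4446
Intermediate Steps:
Function('d')(P) = Add(-3, Pow(P, 2)) (Function('d')(P) = Add(Pow(P, 2), -3) = Add(-3, Pow(P, 2)))
p = 4446 (p = Mul(Add(Add(-3, Pow(-6, 2)), 6), Add(30, 84)) = Mul(Add(Add(-3, 36), 6), 114) = Mul(Add(33, 6), 114) = Mul(39, 114) = 4446)
Mul(p, Pow(Add(-4, Mul(-1, -3)), 4)) = Mul(4446, Pow(Add(-4, Mul(-1, -3)), 4)) = Mul(4446, Pow(Add(-4, 3), 4)) = Mul(4446, Pow(-1, 4)) = Mul(4446, 1) = 4446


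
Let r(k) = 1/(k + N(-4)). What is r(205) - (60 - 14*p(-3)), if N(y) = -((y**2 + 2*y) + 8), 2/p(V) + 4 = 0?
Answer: -12662/189 ≈ -66.995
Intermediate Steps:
p(V) = -1/2 (p(V) = 2/(-4 + 0) = 2/(-4) = 2*(-1/4) = -1/2)
N(y) = -8 - y**2 - 2*y (N(y) = -(8 + y**2 + 2*y) = -8 - y**2 - 2*y)
r(k) = 1/(-16 + k) (r(k) = 1/(k + (-8 - 1*(-4)**2 - 2*(-4))) = 1/(k + (-8 - 1*16 + 8)) = 1/(k + (-8 - 16 + 8)) = 1/(k - 16) = 1/(-16 + k))
r(205) - (60 - 14*p(-3)) = 1/(-16 + 205) - (60 - 14*(-1/2)) = 1/189 - (60 + 7) = 1/189 - 1*67 = 1/189 - 67 = -12662/189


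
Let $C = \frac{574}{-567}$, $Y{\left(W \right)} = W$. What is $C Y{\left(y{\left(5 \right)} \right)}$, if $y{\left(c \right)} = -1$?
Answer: $\frac{82}{81} \approx 1.0123$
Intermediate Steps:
$C = - \frac{82}{81}$ ($C = 574 \left(- \frac{1}{567}\right) = - \frac{82}{81} \approx -1.0123$)
$C Y{\left(y{\left(5 \right)} \right)} = \left(- \frac{82}{81}\right) \left(-1\right) = \frac{82}{81}$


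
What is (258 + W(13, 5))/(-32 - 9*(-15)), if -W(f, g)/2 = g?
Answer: 248/103 ≈ 2.4078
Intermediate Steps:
W(f, g) = -2*g
(258 + W(13, 5))/(-32 - 9*(-15)) = (258 - 2*5)/(-32 - 9*(-15)) = (258 - 10)/(-32 + 135) = 248/103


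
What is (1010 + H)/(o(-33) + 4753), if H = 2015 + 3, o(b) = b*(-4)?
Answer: 3028/4885 ≈ 0.61986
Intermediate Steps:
o(b) = -4*b
H = 2018
(1010 + H)/(o(-33) + 4753) = (1010 + 2018)/(-4*(-33) + 4753) = 3028/(132 + 4753) = 3028/4885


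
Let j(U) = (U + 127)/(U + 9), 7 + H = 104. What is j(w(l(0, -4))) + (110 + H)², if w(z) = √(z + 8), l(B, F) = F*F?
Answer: 814504/19 - 236*√6/57 ≈ 42859.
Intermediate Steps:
l(B, F) = F²
H = 97 (H = -7 + 104 = 97)
w(z) = √(8 + z)
j(U) = (127 + U)/(9 + U)
j(w(l(0, -4))) + (110 + H)² = (127 + √(8 + (-4)²))/(9 + √(8 + (-4)²)) + (110 + 97)² = (127 + √(8 + 16))/(9 + √(8 + 16)) + 207² = (127 + √24)/(9 + √24) + 42849 = (127 + 2*√6)/(9 + 2*√6) + 42849 = 42849 + (127 + 2*√6)/(9 + 2*√6)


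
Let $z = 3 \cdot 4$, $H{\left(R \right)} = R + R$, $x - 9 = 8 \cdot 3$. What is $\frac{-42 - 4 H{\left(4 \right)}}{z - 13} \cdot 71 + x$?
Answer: $5287$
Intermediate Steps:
$x = 33$ ($x = 9 + 8 \cdot 3 = 9 + 24 = 33$)
$H{\left(R \right)} = 2 R$
$z = 12$
$\frac{-42 - 4 H{\left(4 \right)}}{z - 13} \cdot 71 + x = \frac{-42 - 4 \cdot 2 \cdot 4}{12 - 13} \cdot 71 + 33 = \frac{-42 - 32}{-1} \cdot 71 + 33 = \left(-42 - 32\right) \left(-1\right) 71 + 33 = \left(-74\right) \left(-1\right) 71 + 33 = 74 \cdot 71 + 33 = 5254 + 33 = 5287$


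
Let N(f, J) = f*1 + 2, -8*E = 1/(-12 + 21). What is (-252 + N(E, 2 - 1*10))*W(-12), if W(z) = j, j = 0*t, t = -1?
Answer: 0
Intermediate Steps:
E = -1/72 (E = -1/(8*(-12 + 21)) = -⅛/9 = -⅛*⅑ = -1/72 ≈ -0.013889)
N(f, J) = 2 + f (N(f, J) = f + 2 = 2 + f)
j = 0 (j = 0*(-1) = 0)
W(z) = 0
(-252 + N(E, 2 - 1*10))*W(-12) = (-252 + (2 - 1/72))*0 = (-252 + 143/72)*0 = -18001/72*0 = 0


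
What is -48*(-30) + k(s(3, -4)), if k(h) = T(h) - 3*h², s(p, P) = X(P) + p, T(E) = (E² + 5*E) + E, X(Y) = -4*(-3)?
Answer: 1080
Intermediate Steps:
X(Y) = 12
T(E) = E² + 6*E
s(p, P) = 12 + p
k(h) = -3*h² + h*(6 + h) (k(h) = h*(6 + h) - 3*h² = -3*h² + h*(6 + h))
-48*(-30) + k(s(3, -4)) = -48*(-30) + 2*(12 + 3)*(3 - (12 + 3)) = 1440 + 2*15*(3 - 1*15) = 1440 + 2*15*(3 - 15) = 1440 + 2*15*(-12) = 1440 - 360 = 1080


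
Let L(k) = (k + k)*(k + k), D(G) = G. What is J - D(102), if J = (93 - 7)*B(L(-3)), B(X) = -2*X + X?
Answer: -3198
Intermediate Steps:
L(k) = 4*k**2 (L(k) = (2*k)*(2*k) = 4*k**2)
B(X) = -X
J = -3096 (J = (93 - 7)*(-4*(-3)**2) = 86*(-4*9) = 86*(-1*36) = 86*(-36) = -3096)
J - D(102) = -3096 - 1*102 = -3096 - 102 = -3198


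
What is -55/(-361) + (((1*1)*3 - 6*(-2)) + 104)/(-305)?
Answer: -26184/110105 ≈ -0.23781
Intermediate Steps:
-55/(-361) + (((1*1)*3 - 6*(-2)) + 104)/(-305) = -55*(-1/361) + ((1*3 + 12) + 104)*(-1/305) = 55/361 + ((3 + 12) + 104)*(-1/305) = 55/361 + (15 + 104)*(-1/305) = 55/361 + 119*(-1/305) = 55/361 - 119/305 = -26184/110105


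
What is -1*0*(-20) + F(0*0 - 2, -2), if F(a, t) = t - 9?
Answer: -11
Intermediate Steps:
F(a, t) = -9 + t
-1*0*(-20) + F(0*0 - 2, -2) = -1*0*(-20) + (-9 - 2) = 0*(-20) - 11 = 0 - 11 = -11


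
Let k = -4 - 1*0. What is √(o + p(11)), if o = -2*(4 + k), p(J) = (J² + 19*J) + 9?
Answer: √339 ≈ 18.412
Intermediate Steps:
p(J) = 9 + J² + 19*J
k = -4 (k = -4 + 0 = -4)
o = 0 (o = -2*(4 - 4) = -2*0 = 0)
√(o + p(11)) = √(0 + (9 + 11² + 19*11)) = √(0 + (9 + 121 + 209)) = √(0 + 339) = √339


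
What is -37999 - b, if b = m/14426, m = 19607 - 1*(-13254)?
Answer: -548206435/14426 ≈ -38001.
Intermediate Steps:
m = 32861 (m = 19607 + 13254 = 32861)
b = 32861/14426 ≈ 2.2779
-37999 - b = -37999 - 1*32861/14426 = -37999 - 32861/14426 = -548206435/14426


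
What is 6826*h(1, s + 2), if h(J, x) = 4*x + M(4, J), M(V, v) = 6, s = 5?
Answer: 232084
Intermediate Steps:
h(J, x) = 6 + 4*x (h(J, x) = 4*x + 6 = 6 + 4*x)
6826*h(1, s + 2) = 6826*(6 + 4*(5 + 2)) = 6826*(6 + 4*7) = 6826*(6 + 28) = 6826*34 = 232084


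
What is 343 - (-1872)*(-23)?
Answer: -42713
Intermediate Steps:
343 - (-1872)*(-23) = 343 - 468*92 = 343 - 43056 = -42713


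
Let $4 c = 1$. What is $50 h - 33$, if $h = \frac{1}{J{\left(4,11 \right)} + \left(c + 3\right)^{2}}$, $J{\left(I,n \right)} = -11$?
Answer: $- \frac{1031}{7} \approx -147.29$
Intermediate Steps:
$c = \frac{1}{4}$ ($c = \frac{1}{4} \cdot 1 = \frac{1}{4} \approx 0.25$)
$h = - \frac{16}{7}$ ($h = \frac{1}{-11 + \left(\frac{1}{4} + 3\right)^{2}} = \frac{1}{-11 + \left(\frac{13}{4}\right)^{2}} = \frac{1}{-11 + \frac{169}{16}} = \frac{1}{- \frac{7}{16}} = - \frac{16}{7} \approx -2.2857$)
$50 h - 33 = 50 \left(- \frac{16}{7}\right) - 33 = - \frac{800}{7} - 33 = - \frac{1031}{7}$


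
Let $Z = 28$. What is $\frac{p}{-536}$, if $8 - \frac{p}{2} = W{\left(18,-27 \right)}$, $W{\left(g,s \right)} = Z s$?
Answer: $- \frac{191}{67} \approx -2.8507$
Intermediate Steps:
$W{\left(g,s \right)} = 28 s$
$p = 1528$ ($p = 16 - 2 \cdot 28 \left(-27\right) = 16 - -1512 = 16 + 1512 = 1528$)
$\frac{p}{-536} = \frac{1528}{-536} = 1528 \left(- \frac{1}{536}\right) = - \frac{191}{67}$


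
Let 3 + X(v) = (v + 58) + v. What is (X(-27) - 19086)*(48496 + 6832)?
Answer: -1055934880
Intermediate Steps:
X(v) = 55 + 2*v (X(v) = -3 + ((v + 58) + v) = -3 + ((58 + v) + v) = -3 + (58 + 2*v) = 55 + 2*v)
(X(-27) - 19086)*(48496 + 6832) = ((55 + 2*(-27)) - 19086)*(48496 + 6832) = ((55 - 54) - 19086)*55328 = (1 - 19086)*55328 = -19085*55328 = -1055934880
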